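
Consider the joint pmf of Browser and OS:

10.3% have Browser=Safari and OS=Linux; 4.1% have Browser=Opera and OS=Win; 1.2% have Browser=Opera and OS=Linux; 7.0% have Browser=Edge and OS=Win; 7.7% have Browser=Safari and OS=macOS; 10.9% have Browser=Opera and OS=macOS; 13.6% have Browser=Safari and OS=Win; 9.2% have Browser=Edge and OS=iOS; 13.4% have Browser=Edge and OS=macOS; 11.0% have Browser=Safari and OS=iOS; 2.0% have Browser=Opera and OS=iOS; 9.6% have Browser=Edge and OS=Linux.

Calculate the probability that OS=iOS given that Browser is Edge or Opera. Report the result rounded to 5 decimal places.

0.19512

P(Browser=Edge) = 0.070 + 0.134 + 0.096 + 0.092 = 0.392.
P(Browser=Opera) = 0.041 + 0.109 + 0.012 + 0.020 = 0.182.
P(Browser ∈ {Edge, Opera}) = 0.392 + 0.182 = 0.574; P(OS=iOS, Browser ∈ {Edge, Opera}) = 0.092 + 0.020 = 0.112.
P(OS=iOS | Browser ∈ {Edge, Opera}) = 0.112/0.574 = 0.19512.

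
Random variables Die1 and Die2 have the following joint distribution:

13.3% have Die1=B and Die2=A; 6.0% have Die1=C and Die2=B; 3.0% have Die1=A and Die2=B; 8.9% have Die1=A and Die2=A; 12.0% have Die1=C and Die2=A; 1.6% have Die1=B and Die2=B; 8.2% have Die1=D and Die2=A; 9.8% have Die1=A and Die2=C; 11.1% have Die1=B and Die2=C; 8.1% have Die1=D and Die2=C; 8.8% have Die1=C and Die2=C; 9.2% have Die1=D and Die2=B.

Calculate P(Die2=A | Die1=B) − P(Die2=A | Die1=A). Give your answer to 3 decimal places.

0.101

P(Die1=B) = 0.133 + 0.016 + 0.111 = 0.260; P(Die2=A | Die1=B) = 0.133/0.260 = 0.5115.
P(Die1=A) = 0.089 + 0.030 + 0.098 = 0.217; P(Die2=A | Die1=A) = 0.089/0.217 = 0.4101.
Difference = 0.101.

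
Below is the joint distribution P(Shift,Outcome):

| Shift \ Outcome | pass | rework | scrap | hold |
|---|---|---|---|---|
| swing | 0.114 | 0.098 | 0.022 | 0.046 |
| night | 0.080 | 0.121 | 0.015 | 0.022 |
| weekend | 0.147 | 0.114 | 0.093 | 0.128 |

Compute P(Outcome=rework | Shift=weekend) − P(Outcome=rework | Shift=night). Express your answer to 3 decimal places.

-0.272

P(Shift=weekend) = 0.147 + 0.114 + 0.093 + 0.128 = 0.482; P(Outcome=rework | Shift=weekend) = 0.114/0.482 = 0.2365.
P(Shift=night) = 0.080 + 0.121 + 0.015 + 0.022 = 0.238; P(Outcome=rework | Shift=night) = 0.121/0.238 = 0.5084.
Difference = -0.272.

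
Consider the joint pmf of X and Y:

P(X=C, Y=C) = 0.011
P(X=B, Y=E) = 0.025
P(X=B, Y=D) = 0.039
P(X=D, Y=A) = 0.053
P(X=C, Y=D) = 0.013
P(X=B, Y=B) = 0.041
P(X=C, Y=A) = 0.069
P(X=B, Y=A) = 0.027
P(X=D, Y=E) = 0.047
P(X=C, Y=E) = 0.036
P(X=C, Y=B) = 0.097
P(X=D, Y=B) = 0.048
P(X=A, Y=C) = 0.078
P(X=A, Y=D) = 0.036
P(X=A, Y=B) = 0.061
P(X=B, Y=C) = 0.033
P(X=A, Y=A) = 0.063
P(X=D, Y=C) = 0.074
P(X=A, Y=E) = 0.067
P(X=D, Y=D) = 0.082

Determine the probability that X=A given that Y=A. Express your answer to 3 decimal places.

0.297

P(Y=A) = 0.063 + 0.027 + 0.069 + 0.053 = 0.212.
P(X=A | Y=A) = 0.063/0.212 = 0.297.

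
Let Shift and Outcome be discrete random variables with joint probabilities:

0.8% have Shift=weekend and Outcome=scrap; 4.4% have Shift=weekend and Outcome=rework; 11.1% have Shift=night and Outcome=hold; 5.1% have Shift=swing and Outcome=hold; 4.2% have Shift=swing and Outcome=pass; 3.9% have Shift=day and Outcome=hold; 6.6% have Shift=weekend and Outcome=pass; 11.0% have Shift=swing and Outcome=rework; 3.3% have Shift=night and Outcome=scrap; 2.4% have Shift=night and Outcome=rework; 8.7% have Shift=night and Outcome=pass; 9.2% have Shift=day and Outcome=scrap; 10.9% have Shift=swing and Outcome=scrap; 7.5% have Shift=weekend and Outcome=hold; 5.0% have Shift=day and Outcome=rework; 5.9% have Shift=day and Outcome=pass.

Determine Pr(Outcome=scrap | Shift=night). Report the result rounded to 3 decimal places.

P(Shift=night) = 0.087 + 0.024 + 0.033 + 0.111 = 0.255.
P(Outcome=scrap | Shift=night) = 0.033/0.255 = 0.129.

0.129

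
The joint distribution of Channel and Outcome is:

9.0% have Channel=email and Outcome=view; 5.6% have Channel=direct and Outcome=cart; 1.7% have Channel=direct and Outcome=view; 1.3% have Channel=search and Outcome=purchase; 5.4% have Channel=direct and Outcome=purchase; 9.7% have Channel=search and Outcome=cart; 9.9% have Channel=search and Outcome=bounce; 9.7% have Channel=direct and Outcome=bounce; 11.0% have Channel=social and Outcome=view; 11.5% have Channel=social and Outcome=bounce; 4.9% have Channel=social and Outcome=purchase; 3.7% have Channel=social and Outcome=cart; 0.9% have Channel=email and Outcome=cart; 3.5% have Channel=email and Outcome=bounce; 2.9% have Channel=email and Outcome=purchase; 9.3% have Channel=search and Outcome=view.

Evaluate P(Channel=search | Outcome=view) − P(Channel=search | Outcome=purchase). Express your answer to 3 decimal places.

P(Outcome=view) = 0.090 + 0.093 + 0.110 + 0.017 = 0.310; P(Channel=search | Outcome=view) = 0.093/0.310 = 0.3000.
P(Outcome=purchase) = 0.029 + 0.013 + 0.049 + 0.054 = 0.145; P(Channel=search | Outcome=purchase) = 0.013/0.145 = 0.0897.
Difference = 0.210.

0.210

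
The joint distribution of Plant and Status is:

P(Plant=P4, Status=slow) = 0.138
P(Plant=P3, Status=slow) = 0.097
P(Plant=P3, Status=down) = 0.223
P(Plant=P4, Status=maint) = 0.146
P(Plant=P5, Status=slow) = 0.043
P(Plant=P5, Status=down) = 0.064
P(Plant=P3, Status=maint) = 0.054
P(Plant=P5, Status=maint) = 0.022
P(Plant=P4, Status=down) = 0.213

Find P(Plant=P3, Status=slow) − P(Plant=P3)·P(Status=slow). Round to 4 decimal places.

-0.0070

P(Plant=P3) = 0.097 + 0.223 + 0.054 = 0.374.
P(Status=slow) = 0.097 + 0.138 + 0.043 = 0.278.
P(Plant=P3, Status=slow) − P(Plant=P3)P(Status=slow) = 0.097 − 0.374×0.278 = -0.0070.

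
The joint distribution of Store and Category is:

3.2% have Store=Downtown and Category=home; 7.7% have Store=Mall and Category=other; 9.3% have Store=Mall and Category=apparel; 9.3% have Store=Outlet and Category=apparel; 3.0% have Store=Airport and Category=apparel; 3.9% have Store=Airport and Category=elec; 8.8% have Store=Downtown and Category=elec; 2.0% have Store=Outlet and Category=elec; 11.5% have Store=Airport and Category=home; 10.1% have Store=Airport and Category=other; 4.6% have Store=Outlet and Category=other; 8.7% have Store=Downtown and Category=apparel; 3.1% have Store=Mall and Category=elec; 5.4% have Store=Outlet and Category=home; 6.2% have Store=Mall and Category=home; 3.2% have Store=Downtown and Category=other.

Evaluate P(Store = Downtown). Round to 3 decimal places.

P(Store=Downtown) = 0.087 + 0.088 + 0.032 + 0.032 = 0.239.

0.239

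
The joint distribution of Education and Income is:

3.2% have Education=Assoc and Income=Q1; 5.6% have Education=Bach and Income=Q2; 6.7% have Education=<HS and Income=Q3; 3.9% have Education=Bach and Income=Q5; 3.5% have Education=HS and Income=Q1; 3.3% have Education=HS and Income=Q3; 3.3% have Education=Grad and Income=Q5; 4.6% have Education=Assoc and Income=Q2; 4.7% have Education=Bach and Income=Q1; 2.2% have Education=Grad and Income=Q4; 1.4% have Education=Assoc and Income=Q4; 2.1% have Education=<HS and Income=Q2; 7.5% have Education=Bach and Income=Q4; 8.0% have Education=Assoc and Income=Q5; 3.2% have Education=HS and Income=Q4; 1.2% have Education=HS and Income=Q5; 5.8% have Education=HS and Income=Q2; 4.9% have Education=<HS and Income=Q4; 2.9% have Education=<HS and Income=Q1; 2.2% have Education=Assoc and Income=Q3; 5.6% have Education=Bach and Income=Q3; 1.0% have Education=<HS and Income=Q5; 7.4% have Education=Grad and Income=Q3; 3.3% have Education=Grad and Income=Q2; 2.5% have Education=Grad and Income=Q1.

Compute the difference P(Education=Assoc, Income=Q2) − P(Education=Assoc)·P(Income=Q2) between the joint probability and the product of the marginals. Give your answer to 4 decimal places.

P(Education=Assoc) = 0.032 + 0.046 + 0.022 + 0.014 + 0.080 = 0.194.
P(Income=Q2) = 0.021 + 0.058 + 0.046 + 0.056 + 0.033 = 0.214.
P(Education=Assoc, Income=Q2) − P(Education=Assoc)P(Income=Q2) = 0.046 − 0.194×0.214 = 0.0045.

0.0045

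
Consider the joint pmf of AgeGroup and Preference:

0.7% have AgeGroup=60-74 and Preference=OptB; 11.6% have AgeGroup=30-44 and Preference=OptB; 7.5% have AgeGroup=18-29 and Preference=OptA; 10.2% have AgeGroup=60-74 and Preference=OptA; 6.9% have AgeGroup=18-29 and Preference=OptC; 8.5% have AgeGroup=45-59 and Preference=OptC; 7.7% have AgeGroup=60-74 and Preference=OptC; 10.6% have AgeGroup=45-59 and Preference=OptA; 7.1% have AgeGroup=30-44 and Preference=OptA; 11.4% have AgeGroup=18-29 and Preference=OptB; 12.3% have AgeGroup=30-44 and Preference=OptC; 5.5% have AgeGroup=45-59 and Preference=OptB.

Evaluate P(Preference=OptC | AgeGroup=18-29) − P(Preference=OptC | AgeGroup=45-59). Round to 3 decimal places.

P(AgeGroup=18-29) = 0.075 + 0.114 + 0.069 = 0.258; P(Preference=OptC | AgeGroup=18-29) = 0.069/0.258 = 0.2674.
P(AgeGroup=45-59) = 0.106 + 0.055 + 0.085 = 0.246; P(Preference=OptC | AgeGroup=45-59) = 0.085/0.246 = 0.3455.
Difference = -0.078.

-0.078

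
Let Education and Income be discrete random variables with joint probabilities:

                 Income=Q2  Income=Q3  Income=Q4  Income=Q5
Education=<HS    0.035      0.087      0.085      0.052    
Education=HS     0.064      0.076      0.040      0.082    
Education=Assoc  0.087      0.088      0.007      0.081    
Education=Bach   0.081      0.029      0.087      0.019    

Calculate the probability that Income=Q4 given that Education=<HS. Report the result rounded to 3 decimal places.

P(Education=<HS) = 0.035 + 0.087 + 0.085 + 0.052 = 0.259.
P(Income=Q4 | Education=<HS) = 0.085/0.259 = 0.328.

0.328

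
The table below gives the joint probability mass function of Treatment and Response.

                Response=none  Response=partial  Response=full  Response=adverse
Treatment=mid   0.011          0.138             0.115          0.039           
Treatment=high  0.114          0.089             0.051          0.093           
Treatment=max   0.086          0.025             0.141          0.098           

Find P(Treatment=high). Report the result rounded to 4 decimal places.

P(Treatment=high) = 0.114 + 0.089 + 0.051 + 0.093 = 0.347.

0.3470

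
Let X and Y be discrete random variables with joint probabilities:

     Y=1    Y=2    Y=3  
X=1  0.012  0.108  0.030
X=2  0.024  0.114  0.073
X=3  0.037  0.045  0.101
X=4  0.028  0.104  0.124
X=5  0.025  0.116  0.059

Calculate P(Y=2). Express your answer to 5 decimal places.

P(Y=2) = 0.108 + 0.114 + 0.045 + 0.104 + 0.116 = 0.487.

0.48700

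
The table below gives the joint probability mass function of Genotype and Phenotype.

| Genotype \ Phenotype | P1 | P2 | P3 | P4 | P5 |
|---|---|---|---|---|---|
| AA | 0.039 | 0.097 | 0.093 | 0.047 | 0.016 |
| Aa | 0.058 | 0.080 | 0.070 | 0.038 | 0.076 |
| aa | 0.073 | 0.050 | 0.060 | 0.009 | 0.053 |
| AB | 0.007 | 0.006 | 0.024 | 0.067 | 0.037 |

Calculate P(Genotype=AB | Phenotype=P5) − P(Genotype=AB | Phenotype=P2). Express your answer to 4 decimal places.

0.1775

P(Phenotype=P5) = 0.016 + 0.076 + 0.053 + 0.037 = 0.182; P(Genotype=AB | Phenotype=P5) = 0.037/0.182 = 0.20330.
P(Phenotype=P2) = 0.097 + 0.080 + 0.050 + 0.006 = 0.233; P(Genotype=AB | Phenotype=P2) = 0.006/0.233 = 0.02575.
Difference = 0.1775.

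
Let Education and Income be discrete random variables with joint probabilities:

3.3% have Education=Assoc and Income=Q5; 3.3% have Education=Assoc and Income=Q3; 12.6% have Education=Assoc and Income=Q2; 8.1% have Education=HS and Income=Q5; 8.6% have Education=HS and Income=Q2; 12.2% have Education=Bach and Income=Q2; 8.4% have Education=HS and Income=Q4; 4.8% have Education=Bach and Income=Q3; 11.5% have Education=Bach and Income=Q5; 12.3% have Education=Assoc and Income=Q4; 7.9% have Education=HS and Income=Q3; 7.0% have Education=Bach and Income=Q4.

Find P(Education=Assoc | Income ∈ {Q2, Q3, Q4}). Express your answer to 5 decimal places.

P(Income=Q2) = 0.086 + 0.126 + 0.122 = 0.334.
P(Income=Q3) = 0.079 + 0.033 + 0.048 = 0.160.
P(Income=Q4) = 0.084 + 0.123 + 0.070 = 0.277.
P(Income ∈ {Q2, Q3, Q4}) = 0.334 + 0.160 + 0.277 = 0.771; P(Education=Assoc, Income ∈ {Q2, Q3, Q4}) = 0.126 + 0.033 + 0.123 = 0.282.
P(Education=Assoc | Income ∈ {Q2, Q3, Q4}) = 0.282/0.771 = 0.36576.

0.36576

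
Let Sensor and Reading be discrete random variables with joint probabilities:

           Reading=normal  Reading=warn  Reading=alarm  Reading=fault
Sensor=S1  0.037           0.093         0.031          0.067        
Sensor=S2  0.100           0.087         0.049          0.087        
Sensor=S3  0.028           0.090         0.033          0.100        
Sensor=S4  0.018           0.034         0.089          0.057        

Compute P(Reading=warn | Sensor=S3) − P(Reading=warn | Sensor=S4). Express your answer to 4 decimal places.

0.1868

P(Sensor=S3) = 0.028 + 0.090 + 0.033 + 0.100 = 0.251; P(Reading=warn | Sensor=S3) = 0.090/0.251 = 0.35857.
P(Sensor=S4) = 0.018 + 0.034 + 0.089 + 0.057 = 0.198; P(Reading=warn | Sensor=S4) = 0.034/0.198 = 0.17172.
Difference = 0.1868.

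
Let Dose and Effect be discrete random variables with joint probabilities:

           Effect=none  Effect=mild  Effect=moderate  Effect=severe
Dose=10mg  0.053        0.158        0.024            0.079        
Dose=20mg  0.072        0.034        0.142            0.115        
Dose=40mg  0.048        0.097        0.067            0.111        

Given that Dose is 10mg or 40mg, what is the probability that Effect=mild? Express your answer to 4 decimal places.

P(Dose=10mg) = 0.053 + 0.158 + 0.024 + 0.079 = 0.314.
P(Dose=40mg) = 0.048 + 0.097 + 0.067 + 0.111 = 0.323.
P(Dose ∈ {10mg, 40mg}) = 0.314 + 0.323 = 0.637; P(Effect=mild, Dose ∈ {10mg, 40mg}) = 0.158 + 0.097 = 0.255.
P(Effect=mild | Dose ∈ {10mg, 40mg}) = 0.255/0.637 = 0.4003.

0.4003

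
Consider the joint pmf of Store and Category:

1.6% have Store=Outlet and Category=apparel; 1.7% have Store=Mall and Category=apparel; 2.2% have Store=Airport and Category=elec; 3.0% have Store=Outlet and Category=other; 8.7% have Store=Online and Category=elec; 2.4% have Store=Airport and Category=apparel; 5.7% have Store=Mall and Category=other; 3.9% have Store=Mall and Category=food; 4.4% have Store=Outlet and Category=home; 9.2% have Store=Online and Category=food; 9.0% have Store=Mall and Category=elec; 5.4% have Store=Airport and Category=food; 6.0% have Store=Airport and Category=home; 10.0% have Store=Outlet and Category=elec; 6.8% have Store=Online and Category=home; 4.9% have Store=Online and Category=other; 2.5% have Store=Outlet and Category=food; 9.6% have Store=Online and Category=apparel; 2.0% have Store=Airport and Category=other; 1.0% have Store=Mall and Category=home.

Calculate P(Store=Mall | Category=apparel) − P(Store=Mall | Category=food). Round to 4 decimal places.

P(Category=apparel) = 0.017 + 0.024 + 0.016 + 0.096 = 0.153; P(Store=Mall | Category=apparel) = 0.017/0.153 = 0.11111.
P(Category=food) = 0.039 + 0.054 + 0.025 + 0.092 = 0.210; P(Store=Mall | Category=food) = 0.039/0.210 = 0.18571.
Difference = -0.0746.

-0.0746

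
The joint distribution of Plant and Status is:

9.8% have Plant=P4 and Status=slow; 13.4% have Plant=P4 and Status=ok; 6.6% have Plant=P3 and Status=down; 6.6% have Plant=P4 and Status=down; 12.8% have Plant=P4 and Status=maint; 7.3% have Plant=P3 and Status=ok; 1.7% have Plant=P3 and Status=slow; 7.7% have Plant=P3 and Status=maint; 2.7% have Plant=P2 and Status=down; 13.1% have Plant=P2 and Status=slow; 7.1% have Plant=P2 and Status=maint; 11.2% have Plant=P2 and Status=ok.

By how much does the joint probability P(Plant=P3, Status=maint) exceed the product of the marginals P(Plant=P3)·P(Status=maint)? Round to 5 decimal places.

0.01269

P(Plant=P3) = 0.073 + 0.017 + 0.066 + 0.077 = 0.233.
P(Status=maint) = 0.071 + 0.077 + 0.128 = 0.276.
P(Plant=P3, Status=maint) − P(Plant=P3)P(Status=maint) = 0.077 − 0.233×0.276 = 0.01269.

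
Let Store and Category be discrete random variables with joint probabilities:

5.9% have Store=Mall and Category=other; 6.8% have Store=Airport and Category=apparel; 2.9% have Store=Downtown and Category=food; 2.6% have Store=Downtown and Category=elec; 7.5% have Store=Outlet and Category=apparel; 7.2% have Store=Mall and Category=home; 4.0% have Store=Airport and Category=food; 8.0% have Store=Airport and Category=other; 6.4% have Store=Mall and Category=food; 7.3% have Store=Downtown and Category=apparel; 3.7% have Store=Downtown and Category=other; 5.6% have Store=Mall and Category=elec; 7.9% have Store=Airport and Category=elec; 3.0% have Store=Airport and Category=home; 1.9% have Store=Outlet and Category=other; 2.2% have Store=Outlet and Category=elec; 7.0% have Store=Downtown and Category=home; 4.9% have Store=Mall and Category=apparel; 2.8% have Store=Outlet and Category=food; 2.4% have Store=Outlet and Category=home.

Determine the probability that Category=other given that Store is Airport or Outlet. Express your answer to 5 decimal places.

0.21290

P(Store=Airport) = 0.040 + 0.068 + 0.079 + 0.030 + 0.080 = 0.297.
P(Store=Outlet) = 0.028 + 0.075 + 0.022 + 0.024 + 0.019 = 0.168.
P(Store ∈ {Airport, Outlet}) = 0.297 + 0.168 = 0.465; P(Category=other, Store ∈ {Airport, Outlet}) = 0.080 + 0.019 = 0.099.
P(Category=other | Store ∈ {Airport, Outlet}) = 0.099/0.465 = 0.21290.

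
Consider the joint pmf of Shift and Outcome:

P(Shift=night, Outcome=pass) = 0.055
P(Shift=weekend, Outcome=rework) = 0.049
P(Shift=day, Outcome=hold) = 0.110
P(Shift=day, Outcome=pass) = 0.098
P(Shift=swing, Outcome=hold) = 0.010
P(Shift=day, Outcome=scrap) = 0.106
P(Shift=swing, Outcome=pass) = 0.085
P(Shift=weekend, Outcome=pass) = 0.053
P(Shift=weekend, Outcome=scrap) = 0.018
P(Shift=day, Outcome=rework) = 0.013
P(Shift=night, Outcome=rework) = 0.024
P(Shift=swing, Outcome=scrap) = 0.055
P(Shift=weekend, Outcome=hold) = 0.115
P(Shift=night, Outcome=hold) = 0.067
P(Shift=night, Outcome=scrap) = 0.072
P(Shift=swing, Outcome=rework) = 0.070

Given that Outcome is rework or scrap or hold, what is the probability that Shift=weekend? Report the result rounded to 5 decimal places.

0.25670

P(Outcome=rework) = 0.013 + 0.070 + 0.024 + 0.049 = 0.156.
P(Outcome=scrap) = 0.106 + 0.055 + 0.072 + 0.018 = 0.251.
P(Outcome=hold) = 0.110 + 0.010 + 0.067 + 0.115 = 0.302.
P(Outcome ∈ {rework, scrap, hold}) = 0.156 + 0.251 + 0.302 = 0.709; P(Shift=weekend, Outcome ∈ {rework, scrap, hold}) = 0.049 + 0.018 + 0.115 = 0.182.
P(Shift=weekend | Outcome ∈ {rework, scrap, hold}) = 0.182/0.709 = 0.25670.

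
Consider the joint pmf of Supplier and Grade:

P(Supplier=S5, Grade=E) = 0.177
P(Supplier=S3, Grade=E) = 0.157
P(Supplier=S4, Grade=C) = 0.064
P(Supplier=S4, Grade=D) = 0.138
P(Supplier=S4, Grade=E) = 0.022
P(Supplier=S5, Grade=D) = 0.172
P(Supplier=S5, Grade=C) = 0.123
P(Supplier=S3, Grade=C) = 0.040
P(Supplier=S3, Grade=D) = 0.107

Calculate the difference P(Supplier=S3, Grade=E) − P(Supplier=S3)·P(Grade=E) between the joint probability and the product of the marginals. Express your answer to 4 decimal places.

P(Supplier=S3) = 0.040 + 0.107 + 0.157 = 0.304.
P(Grade=E) = 0.157 + 0.022 + 0.177 = 0.356.
P(Supplier=S3, Grade=E) − P(Supplier=S3)P(Grade=E) = 0.157 − 0.304×0.356 = 0.0488.

0.0488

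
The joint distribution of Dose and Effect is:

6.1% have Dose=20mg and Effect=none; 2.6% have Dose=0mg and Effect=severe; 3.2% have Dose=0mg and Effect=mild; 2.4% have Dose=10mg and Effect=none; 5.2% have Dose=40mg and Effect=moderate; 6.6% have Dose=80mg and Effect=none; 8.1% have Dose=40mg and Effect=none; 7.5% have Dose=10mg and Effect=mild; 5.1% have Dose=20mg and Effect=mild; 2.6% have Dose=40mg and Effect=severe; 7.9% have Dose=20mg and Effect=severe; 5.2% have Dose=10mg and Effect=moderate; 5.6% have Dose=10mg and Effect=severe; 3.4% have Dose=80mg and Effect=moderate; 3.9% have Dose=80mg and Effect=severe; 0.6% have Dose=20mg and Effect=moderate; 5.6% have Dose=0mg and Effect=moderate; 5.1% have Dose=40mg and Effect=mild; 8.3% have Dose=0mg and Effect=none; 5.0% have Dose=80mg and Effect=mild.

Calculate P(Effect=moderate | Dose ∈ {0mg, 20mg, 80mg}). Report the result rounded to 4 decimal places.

P(Dose=0mg) = 0.083 + 0.032 + 0.056 + 0.026 = 0.197.
P(Dose=20mg) = 0.061 + 0.051 + 0.006 + 0.079 = 0.197.
P(Dose=80mg) = 0.066 + 0.050 + 0.034 + 0.039 = 0.189.
P(Dose ∈ {0mg, 20mg, 80mg}) = 0.197 + 0.197 + 0.189 = 0.583; P(Effect=moderate, Dose ∈ {0mg, 20mg, 80mg}) = 0.056 + 0.006 + 0.034 = 0.096.
P(Effect=moderate | Dose ∈ {0mg, 20mg, 80mg}) = 0.096/0.583 = 0.1647.

0.1647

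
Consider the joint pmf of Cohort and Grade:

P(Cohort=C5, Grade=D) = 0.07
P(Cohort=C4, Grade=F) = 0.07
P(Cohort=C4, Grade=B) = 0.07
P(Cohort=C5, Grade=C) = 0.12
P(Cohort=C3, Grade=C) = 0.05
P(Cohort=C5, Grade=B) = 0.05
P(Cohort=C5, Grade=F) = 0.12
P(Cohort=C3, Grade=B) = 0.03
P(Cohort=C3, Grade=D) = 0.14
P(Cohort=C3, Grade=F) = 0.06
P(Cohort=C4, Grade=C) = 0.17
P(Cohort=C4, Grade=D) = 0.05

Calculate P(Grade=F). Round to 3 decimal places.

0.250

P(Grade=F) = 0.06 + 0.07 + 0.12 = 0.25.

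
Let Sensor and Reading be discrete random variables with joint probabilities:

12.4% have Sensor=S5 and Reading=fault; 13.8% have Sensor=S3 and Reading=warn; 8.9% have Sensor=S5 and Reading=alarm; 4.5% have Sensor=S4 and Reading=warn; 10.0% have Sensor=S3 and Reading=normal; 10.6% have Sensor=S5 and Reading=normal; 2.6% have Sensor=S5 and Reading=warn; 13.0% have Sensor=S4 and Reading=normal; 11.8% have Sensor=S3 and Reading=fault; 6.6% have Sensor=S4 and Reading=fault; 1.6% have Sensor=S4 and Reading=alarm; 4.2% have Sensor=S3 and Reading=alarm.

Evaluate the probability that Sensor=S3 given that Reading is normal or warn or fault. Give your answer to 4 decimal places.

0.4174

P(Reading=normal) = 0.100 + 0.130 + 0.106 = 0.336.
P(Reading=warn) = 0.138 + 0.045 + 0.026 = 0.209.
P(Reading=fault) = 0.118 + 0.066 + 0.124 = 0.308.
P(Reading ∈ {normal, warn, fault}) = 0.336 + 0.209 + 0.308 = 0.853; P(Sensor=S3, Reading ∈ {normal, warn, fault}) = 0.100 + 0.138 + 0.118 = 0.356.
P(Sensor=S3 | Reading ∈ {normal, warn, fault}) = 0.356/0.853 = 0.4174.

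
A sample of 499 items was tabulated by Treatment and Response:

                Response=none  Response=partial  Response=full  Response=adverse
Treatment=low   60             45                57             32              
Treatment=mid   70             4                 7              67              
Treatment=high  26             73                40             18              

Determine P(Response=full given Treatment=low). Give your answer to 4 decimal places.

0.2938

Total with Treatment=low: 60 + 45 + 57 + 32 = 194.
P(Response=full | Treatment=low) = 57/194 = 0.2938.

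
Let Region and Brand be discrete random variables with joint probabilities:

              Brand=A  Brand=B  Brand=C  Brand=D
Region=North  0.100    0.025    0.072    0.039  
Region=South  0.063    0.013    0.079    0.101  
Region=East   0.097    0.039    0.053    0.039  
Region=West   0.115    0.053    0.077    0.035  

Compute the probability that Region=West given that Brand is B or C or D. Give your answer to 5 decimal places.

P(Brand=B) = 0.025 + 0.013 + 0.039 + 0.053 = 0.130.
P(Brand=C) = 0.072 + 0.079 + 0.053 + 0.077 = 0.281.
P(Brand=D) = 0.039 + 0.101 + 0.039 + 0.035 = 0.214.
P(Brand ∈ {B, C, D}) = 0.130 + 0.281 + 0.214 = 0.625; P(Region=West, Brand ∈ {B, C, D}) = 0.053 + 0.077 + 0.035 = 0.165.
P(Region=West | Brand ∈ {B, C, D}) = 0.165/0.625 = 0.26400.

0.26400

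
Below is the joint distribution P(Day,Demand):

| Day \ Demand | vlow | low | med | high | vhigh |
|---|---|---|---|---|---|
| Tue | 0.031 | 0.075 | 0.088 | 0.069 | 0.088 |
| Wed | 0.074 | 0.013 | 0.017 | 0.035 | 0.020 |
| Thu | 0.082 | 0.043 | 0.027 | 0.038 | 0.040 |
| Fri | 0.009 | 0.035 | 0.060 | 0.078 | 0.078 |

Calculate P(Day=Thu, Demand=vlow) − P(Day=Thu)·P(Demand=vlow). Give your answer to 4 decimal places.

P(Day=Thu) = 0.082 + 0.043 + 0.027 + 0.038 + 0.040 = 0.230.
P(Demand=vlow) = 0.031 + 0.074 + 0.082 + 0.009 = 0.196.
P(Day=Thu, Demand=vlow) − P(Day=Thu)P(Demand=vlow) = 0.082 − 0.230×0.196 = 0.0369.

0.0369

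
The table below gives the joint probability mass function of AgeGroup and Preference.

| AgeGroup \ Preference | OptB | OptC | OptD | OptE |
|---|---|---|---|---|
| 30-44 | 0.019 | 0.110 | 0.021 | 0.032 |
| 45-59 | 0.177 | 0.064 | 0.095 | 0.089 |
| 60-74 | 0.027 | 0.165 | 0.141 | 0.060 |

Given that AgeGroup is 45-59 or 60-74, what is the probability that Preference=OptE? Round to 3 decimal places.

P(AgeGroup=45-59) = 0.177 + 0.064 + 0.095 + 0.089 = 0.425.
P(AgeGroup=60-74) = 0.027 + 0.165 + 0.141 + 0.060 = 0.393.
P(AgeGroup ∈ {45-59, 60-74}) = 0.425 + 0.393 = 0.818; P(Preference=OptE, AgeGroup ∈ {45-59, 60-74}) = 0.089 + 0.060 = 0.149.
P(Preference=OptE | AgeGroup ∈ {45-59, 60-74}) = 0.149/0.818 = 0.182.

0.182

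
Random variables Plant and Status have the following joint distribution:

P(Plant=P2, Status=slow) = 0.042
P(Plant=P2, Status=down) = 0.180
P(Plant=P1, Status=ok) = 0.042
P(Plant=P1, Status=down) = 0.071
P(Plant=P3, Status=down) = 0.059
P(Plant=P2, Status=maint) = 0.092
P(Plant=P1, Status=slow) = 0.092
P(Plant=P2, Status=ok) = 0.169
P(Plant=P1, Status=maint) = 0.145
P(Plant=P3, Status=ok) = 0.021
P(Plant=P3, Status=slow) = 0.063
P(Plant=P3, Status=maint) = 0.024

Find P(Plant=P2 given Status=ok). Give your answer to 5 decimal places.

0.72845

P(Status=ok) = 0.042 + 0.169 + 0.021 = 0.232.
P(Plant=P2 | Status=ok) = 0.169/0.232 = 0.72845.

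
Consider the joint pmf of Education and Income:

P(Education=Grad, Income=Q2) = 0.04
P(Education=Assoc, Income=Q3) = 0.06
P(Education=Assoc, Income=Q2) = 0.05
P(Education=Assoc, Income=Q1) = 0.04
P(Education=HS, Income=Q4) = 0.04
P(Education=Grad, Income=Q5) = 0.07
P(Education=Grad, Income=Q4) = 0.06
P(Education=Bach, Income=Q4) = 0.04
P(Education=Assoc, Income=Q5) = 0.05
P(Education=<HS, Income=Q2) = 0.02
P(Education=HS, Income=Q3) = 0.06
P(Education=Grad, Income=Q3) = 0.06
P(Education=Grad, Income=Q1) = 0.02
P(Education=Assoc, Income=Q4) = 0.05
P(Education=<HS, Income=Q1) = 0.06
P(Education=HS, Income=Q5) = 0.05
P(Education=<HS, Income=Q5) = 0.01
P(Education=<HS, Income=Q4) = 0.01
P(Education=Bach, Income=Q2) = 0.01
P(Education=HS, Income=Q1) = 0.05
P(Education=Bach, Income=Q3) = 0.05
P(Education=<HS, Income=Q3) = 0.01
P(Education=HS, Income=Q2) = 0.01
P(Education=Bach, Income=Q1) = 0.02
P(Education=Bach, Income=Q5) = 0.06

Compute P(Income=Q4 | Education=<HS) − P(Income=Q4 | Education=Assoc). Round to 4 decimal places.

P(Education=<HS) = 0.06 + 0.02 + 0.01 + 0.01 + 0.01 = 0.11; P(Income=Q4 | Education=<HS) = 0.01/0.11 = 0.09091.
P(Education=Assoc) = 0.04 + 0.05 + 0.06 + 0.05 + 0.05 = 0.25; P(Income=Q4 | Education=Assoc) = 0.05/0.25 = 0.20000.
Difference = -0.1091.

-0.1091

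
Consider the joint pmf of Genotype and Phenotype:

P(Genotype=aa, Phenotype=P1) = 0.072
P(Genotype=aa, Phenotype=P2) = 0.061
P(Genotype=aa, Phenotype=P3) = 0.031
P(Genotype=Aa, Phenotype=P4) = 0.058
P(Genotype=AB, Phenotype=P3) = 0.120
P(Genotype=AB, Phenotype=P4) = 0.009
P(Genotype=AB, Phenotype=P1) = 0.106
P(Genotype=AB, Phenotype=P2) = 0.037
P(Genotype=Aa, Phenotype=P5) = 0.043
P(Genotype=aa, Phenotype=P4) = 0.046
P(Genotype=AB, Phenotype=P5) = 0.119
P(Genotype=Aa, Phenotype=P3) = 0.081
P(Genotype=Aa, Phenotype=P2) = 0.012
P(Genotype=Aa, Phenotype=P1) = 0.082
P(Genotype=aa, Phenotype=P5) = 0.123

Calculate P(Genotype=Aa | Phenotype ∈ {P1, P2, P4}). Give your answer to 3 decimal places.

0.315

P(Phenotype=P1) = 0.082 + 0.072 + 0.106 = 0.260.
P(Phenotype=P2) = 0.012 + 0.061 + 0.037 = 0.110.
P(Phenotype=P4) = 0.058 + 0.046 + 0.009 = 0.113.
P(Phenotype ∈ {P1, P2, P4}) = 0.260 + 0.110 + 0.113 = 0.483; P(Genotype=Aa, Phenotype ∈ {P1, P2, P4}) = 0.082 + 0.012 + 0.058 = 0.152.
P(Genotype=Aa | Phenotype ∈ {P1, P2, P4}) = 0.152/0.483 = 0.315.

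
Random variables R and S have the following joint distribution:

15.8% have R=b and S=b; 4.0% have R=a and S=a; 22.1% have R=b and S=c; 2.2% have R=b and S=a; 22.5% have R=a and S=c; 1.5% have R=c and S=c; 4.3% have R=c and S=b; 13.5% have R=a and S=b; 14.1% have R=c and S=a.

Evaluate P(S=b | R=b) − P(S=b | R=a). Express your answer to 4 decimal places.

P(R=b) = 0.022 + 0.158 + 0.221 = 0.401; P(S=b | R=b) = 0.158/0.401 = 0.39401.
P(R=a) = 0.040 + 0.135 + 0.225 = 0.400; P(S=b | R=a) = 0.135/0.400 = 0.33750.
Difference = 0.0565.

0.0565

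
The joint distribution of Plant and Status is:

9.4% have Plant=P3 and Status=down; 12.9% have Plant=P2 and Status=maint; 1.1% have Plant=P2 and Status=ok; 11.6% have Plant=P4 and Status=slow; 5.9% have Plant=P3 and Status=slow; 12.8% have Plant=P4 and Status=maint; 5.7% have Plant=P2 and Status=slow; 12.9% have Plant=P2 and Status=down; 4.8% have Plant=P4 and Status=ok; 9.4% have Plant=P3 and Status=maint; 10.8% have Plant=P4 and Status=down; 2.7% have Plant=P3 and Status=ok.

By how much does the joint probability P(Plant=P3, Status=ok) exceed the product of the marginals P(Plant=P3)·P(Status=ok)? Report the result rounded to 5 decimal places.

P(Plant=P3) = 0.027 + 0.059 + 0.094 + 0.094 = 0.274.
P(Status=ok) = 0.011 + 0.027 + 0.048 = 0.086.
P(Plant=P3, Status=ok) − P(Plant=P3)P(Status=ok) = 0.027 − 0.274×0.086 = 0.00344.

0.00344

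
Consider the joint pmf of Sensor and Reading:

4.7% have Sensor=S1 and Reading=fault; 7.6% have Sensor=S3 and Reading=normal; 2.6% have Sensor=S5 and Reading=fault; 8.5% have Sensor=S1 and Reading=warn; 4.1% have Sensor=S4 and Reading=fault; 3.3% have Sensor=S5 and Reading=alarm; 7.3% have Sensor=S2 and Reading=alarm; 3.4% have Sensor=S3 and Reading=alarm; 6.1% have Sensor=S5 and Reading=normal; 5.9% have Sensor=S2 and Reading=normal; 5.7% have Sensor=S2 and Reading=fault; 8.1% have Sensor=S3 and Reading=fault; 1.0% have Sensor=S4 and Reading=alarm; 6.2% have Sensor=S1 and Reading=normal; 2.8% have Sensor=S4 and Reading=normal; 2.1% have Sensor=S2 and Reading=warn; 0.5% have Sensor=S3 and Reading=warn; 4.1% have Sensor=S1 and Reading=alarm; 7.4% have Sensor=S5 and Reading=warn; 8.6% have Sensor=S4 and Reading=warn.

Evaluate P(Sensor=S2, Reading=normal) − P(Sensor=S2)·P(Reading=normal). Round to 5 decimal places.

P(Sensor=S2) = 0.059 + 0.021 + 0.073 + 0.057 = 0.210.
P(Reading=normal) = 0.062 + 0.059 + 0.076 + 0.028 + 0.061 = 0.286.
P(Sensor=S2, Reading=normal) − P(Sensor=S2)P(Reading=normal) = 0.059 − 0.210×0.286 = -0.00106.

-0.00106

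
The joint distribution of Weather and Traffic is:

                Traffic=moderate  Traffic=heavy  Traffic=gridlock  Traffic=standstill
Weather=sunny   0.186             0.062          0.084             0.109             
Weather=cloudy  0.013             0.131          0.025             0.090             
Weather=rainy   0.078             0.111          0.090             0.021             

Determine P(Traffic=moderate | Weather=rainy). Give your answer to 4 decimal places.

0.2600

P(Weather=rainy) = 0.078 + 0.111 + 0.090 + 0.021 = 0.300.
P(Traffic=moderate | Weather=rainy) = 0.078/0.300 = 0.2600.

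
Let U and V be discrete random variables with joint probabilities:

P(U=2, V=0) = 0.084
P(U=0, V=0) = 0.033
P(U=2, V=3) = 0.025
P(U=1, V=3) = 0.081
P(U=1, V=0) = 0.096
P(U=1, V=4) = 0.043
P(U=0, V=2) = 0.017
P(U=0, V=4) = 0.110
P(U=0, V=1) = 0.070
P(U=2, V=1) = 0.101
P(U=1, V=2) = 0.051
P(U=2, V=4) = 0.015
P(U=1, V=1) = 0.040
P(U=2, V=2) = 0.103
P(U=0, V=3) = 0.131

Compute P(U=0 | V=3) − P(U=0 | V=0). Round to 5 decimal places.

0.39781

P(V=3) = 0.131 + 0.081 + 0.025 = 0.237; P(U=0 | V=3) = 0.131/0.237 = 0.552743.
P(V=0) = 0.033 + 0.096 + 0.084 = 0.213; P(U=0 | V=0) = 0.033/0.213 = 0.154930.
Difference = 0.39781.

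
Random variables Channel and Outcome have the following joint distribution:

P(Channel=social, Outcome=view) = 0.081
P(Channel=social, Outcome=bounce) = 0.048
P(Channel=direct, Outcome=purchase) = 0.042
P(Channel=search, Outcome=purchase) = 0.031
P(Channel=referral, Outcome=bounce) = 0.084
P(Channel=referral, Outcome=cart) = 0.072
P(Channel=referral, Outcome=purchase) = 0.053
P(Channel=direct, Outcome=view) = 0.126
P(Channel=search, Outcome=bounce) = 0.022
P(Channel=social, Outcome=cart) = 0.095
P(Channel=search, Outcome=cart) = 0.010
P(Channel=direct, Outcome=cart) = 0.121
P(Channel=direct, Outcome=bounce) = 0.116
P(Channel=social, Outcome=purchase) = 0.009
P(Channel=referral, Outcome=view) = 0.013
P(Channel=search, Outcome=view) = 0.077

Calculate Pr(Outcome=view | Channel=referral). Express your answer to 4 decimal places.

P(Channel=referral) = 0.084 + 0.013 + 0.072 + 0.053 = 0.222.
P(Outcome=view | Channel=referral) = 0.013/0.222 = 0.0586.

0.0586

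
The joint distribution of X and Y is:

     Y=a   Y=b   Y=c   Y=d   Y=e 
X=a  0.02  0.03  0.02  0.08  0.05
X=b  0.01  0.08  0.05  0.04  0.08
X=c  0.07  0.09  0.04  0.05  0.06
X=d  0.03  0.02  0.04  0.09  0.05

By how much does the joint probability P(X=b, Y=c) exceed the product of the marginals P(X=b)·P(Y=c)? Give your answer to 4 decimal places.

0.0110

P(X=b) = 0.01 + 0.08 + 0.05 + 0.04 + 0.08 = 0.26.
P(Y=c) = 0.02 + 0.05 + 0.04 + 0.04 = 0.15.
P(X=b, Y=c) − P(X=b)P(Y=c) = 0.05 − 0.26×0.15 = 0.0110.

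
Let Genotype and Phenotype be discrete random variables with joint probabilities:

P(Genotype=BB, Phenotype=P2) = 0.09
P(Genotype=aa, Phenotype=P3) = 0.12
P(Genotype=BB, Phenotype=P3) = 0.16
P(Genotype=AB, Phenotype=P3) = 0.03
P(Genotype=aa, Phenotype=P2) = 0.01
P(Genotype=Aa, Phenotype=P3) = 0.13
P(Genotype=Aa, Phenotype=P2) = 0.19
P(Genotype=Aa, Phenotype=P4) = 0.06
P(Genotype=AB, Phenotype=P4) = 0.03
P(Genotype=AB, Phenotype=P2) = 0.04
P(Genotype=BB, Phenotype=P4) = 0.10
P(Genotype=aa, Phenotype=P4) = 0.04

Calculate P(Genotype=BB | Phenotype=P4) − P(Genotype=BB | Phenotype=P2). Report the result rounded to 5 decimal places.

0.16206

P(Phenotype=P4) = 0.06 + 0.04 + 0.03 + 0.10 = 0.23; P(Genotype=BB | Phenotype=P4) = 0.10/0.23 = 0.434783.
P(Phenotype=P2) = 0.19 + 0.01 + 0.04 + 0.09 = 0.33; P(Genotype=BB | Phenotype=P2) = 0.09/0.33 = 0.272727.
Difference = 0.16206.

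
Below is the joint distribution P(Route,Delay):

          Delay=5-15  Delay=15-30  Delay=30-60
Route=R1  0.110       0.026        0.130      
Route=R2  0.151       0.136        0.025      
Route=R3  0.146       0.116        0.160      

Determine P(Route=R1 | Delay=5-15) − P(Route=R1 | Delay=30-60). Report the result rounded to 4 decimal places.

P(Delay=5-15) = 0.110 + 0.151 + 0.146 = 0.407; P(Route=R1 | Delay=5-15) = 0.110/0.407 = 0.27027.
P(Delay=30-60) = 0.130 + 0.025 + 0.160 = 0.315; P(Route=R1 | Delay=30-60) = 0.130/0.315 = 0.41270.
Difference = -0.1424.

-0.1424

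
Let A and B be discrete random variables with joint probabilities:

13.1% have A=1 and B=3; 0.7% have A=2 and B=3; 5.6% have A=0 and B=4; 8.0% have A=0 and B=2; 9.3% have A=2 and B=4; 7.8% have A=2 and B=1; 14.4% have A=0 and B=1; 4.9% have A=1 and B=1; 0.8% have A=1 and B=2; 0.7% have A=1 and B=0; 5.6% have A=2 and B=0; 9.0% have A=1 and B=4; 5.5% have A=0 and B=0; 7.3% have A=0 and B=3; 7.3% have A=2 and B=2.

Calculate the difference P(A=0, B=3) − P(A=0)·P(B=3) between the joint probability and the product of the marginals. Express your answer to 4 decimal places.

-0.0131

P(A=0) = 0.055 + 0.144 + 0.080 + 0.073 + 0.056 = 0.408.
P(B=3) = 0.073 + 0.131 + 0.007 = 0.211.
P(A=0, B=3) − P(A=0)P(B=3) = 0.073 − 0.408×0.211 = -0.0131.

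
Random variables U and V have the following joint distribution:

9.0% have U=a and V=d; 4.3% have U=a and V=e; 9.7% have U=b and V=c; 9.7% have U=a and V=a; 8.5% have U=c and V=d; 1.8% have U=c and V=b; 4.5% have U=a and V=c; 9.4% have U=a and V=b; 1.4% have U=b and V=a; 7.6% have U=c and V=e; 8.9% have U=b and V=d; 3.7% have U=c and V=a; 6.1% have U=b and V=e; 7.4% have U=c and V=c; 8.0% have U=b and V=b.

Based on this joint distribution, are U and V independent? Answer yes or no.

P(U=a) = 0.369 and P(V=a) = 0.148, so their product is 0.05461, but P(U=a, V=a) = 0.097. Since these differ, U and V are not independent.

no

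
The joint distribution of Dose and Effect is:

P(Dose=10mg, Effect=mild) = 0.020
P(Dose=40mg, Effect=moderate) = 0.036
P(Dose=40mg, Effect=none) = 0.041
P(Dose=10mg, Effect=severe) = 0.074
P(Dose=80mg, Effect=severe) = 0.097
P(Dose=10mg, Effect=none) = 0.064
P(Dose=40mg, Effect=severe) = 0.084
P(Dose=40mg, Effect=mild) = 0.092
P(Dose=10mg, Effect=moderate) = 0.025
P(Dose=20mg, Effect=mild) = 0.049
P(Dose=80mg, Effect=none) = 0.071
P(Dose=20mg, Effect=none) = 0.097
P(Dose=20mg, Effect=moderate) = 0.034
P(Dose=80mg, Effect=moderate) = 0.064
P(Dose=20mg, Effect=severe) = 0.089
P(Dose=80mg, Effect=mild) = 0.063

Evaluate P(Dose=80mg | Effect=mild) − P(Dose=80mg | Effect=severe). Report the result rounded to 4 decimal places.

-0.0007

P(Effect=mild) = 0.020 + 0.049 + 0.092 + 0.063 = 0.224; P(Dose=80mg | Effect=mild) = 0.063/0.224 = 0.28125.
P(Effect=severe) = 0.074 + 0.089 + 0.084 + 0.097 = 0.344; P(Dose=80mg | Effect=severe) = 0.097/0.344 = 0.28198.
Difference = -0.0007.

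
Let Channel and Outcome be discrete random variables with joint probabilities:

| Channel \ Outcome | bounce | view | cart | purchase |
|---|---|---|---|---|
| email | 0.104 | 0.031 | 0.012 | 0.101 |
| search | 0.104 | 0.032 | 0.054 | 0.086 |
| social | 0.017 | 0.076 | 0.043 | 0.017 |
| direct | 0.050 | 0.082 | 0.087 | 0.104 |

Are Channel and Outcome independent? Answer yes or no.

P(Channel=social) = 0.153 and P(Outcome=view) = 0.221, so their product is 0.03381, but P(Channel=social, Outcome=view) = 0.076. Since these differ, Channel and Outcome are not independent.

no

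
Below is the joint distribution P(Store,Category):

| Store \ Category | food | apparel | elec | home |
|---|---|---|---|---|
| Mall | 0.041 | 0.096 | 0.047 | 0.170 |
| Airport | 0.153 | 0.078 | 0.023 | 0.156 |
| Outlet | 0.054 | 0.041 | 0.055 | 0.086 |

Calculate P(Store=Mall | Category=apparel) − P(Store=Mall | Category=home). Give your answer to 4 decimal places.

0.0339

P(Category=apparel) = 0.096 + 0.078 + 0.041 = 0.215; P(Store=Mall | Category=apparel) = 0.096/0.215 = 0.44651.
P(Category=home) = 0.170 + 0.156 + 0.086 = 0.412; P(Store=Mall | Category=home) = 0.170/0.412 = 0.41262.
Difference = 0.0339.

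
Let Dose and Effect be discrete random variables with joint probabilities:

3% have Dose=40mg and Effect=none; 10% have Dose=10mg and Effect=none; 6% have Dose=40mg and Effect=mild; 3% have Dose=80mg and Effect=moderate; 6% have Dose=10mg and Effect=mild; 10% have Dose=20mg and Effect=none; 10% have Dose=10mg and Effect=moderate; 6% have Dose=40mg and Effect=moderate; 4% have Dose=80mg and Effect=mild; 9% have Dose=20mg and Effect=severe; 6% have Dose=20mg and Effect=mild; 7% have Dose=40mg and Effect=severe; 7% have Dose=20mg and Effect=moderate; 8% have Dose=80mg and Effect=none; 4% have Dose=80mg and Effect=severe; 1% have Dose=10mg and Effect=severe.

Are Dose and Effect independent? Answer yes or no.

P(Dose=10mg) = 0.27 and P(Effect=severe) = 0.21, so their product is 0.0567, but P(Dose=10mg, Effect=severe) = 0.01. Since these differ, Dose and Effect are not independent.

no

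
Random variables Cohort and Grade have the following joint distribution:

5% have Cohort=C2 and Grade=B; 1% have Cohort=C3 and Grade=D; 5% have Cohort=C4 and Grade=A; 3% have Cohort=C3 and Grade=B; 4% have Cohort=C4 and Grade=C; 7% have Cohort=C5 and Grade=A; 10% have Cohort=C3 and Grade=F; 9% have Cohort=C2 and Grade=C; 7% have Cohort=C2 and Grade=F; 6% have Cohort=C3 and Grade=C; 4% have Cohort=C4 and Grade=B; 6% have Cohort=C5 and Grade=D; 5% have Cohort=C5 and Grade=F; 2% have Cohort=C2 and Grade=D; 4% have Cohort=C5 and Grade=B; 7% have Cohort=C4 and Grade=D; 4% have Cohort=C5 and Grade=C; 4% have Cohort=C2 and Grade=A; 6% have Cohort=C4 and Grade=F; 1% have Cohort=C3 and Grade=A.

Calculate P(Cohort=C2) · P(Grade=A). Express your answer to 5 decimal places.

P(Cohort=C2) = 0.04 + 0.05 + 0.09 + 0.02 + 0.07 = 0.27.
P(Grade=A) = 0.04 + 0.01 + 0.05 + 0.07 = 0.17.
Product: 0.27 × 0.17 = 0.04590.

0.04590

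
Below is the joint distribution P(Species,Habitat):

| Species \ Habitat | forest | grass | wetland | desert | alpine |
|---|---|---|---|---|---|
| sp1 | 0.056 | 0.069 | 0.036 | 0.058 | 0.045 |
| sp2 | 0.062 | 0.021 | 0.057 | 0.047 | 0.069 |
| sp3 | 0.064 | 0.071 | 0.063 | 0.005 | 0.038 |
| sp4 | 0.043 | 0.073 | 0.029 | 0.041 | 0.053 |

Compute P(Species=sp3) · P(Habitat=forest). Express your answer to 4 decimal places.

P(Species=sp3) = 0.064 + 0.071 + 0.063 + 0.005 + 0.038 = 0.241.
P(Habitat=forest) = 0.056 + 0.062 + 0.064 + 0.043 = 0.225.
Product: 0.241 × 0.225 = 0.0542.

0.0542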